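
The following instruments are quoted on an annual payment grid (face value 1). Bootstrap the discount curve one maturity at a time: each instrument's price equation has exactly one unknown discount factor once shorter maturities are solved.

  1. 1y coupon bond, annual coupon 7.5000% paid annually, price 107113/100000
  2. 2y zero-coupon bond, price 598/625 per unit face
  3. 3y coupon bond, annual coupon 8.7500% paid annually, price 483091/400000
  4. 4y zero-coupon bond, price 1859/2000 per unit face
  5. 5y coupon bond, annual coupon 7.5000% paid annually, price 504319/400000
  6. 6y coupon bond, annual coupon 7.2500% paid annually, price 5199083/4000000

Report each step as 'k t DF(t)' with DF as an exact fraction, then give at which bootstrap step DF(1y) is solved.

step 1 [1y] bond c/1=3/40: DF=(107113/100000 − 3/40·(0))/(1+3/40) = 2491/2500 ≈ 0.996400
step 2 [2y] zero: DF = P = 598/625 ≈ 0.956800
step 3 [3y] bond c/1=7/80: DF=(483091/400000 − 7/80·(0.996400+0.956800))/(1+7/80) = 4767/5000 ≈ 0.953400
step 4 [4y] zero: DF = P = 1859/2000 ≈ 0.929500
step 5 [5y] bond c/1=3/40: DF=(504319/400000 − 3/40·(0.996400+0.956800+0.953400+0.929500))/(1+3/40) = 2263/2500 ≈ 0.905200
step 6 [6y] bond c/1=29/400: DF=(5199083/4000000 − 29/400·(0.996400+0.956800+0.953400+0.929500+0.905200))/(1+29/400) = 4457/5000 ≈ 0.891400

1 1 2491/2500
2 2 598/625
3 3 4767/5000
4 4 1859/2000
5 5 2263/2500
6 6 4457/5000
DF(1y) is solved at step 1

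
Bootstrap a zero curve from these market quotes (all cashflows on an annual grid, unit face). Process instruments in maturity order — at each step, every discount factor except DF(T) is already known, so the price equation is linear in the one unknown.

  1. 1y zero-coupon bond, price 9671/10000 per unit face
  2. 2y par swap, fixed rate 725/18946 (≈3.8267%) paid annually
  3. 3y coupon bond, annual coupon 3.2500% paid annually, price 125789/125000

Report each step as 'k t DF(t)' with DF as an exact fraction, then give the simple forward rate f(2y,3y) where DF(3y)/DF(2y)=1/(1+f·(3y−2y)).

step 1 [1y] zero: DF = P = 9671/10000 ≈ 0.967100
step 2 [2y] swap r/1=725/18946: DF=(1 − 725/18946·(0.967100))/(1+725/18946) = 371/400 ≈ 0.927500
step 3 [3y] bond c/1=13/400: DF=(125789/125000 − 13/400·(0.967100+0.927500))/(1+13/400) = 183/200 ≈ 0.915000

1 1 9671/10000
2 2 371/400
3 3 183/200
f(2y,3y) = ((371/400)/(183/200) − 1)/(1) = 5/366 ≈ 1.3661%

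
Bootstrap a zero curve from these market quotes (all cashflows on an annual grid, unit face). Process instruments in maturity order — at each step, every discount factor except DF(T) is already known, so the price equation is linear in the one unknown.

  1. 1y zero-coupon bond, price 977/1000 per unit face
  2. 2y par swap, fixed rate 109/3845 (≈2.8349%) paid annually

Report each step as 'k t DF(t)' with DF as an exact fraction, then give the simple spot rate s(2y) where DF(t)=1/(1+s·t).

step 1 [1y] zero: DF = P = 977/1000 ≈ 0.977000
step 2 [2y] swap r/1=109/3845: DF=(1 − 109/3845·(0.977000))/(1+109/3845) = 1891/2000 ≈ 0.945500

1 1 977/1000
2 2 1891/2000
s(2y) = (1/(1891/2000) − 1)/(2) = 109/3782 ≈ 2.8821%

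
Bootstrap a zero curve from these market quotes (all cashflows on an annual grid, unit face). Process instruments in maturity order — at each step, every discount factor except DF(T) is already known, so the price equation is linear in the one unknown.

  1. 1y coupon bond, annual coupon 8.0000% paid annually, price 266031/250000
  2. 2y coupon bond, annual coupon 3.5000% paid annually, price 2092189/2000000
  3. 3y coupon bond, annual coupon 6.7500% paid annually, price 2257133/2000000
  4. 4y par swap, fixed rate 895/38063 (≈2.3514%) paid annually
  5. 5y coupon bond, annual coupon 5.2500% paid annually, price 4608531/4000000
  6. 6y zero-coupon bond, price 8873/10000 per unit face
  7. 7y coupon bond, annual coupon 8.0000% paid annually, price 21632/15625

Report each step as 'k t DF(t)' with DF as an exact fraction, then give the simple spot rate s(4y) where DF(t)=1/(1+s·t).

1 1 9853/10000
2 2 4887/5000
3 3 9331/10000
4 4 1821/2000
5 5 1131/1250
6 6 8873/10000
7 7 542/625
s(4y) = (1/(1821/2000) − 1)/(4) = 179/7284 ≈ 2.4574%

step 1 [1y] bond c/1=2/25: DF=(266031/250000 − 2/25·(0))/(1+2/25) = 9853/10000 ≈ 0.985300
step 2 [2y] bond c/1=7/200: DF=(2092189/2000000 − 7/200·(0.985300))/(1+7/200) = 4887/5000 ≈ 0.977400
step 3 [3y] bond c/1=27/400: DF=(2257133/2000000 − 27/400·(0.985300+0.977400))/(1+27/400) = 9331/10000 ≈ 0.933100
step 4 [4y] swap r/1=895/38063: DF=(1 − 895/38063·(0.985300+0.977400+0.933100))/(1+895/38063) = 1821/2000 ≈ 0.910500
step 5 [5y] bond c/1=21/400: DF=(4608531/4000000 − 21/400·(0.985300+0.977400+0.933100+0.910500))/(1+21/400) = 1131/1250 ≈ 0.904800
step 6 [6y] zero: DF = P = 8873/10000 ≈ 0.887300
step 7 [7y] bond c/1=2/25: DF=(21632/15625 − 2/25·(0.985300+0.977400+0.933100+0.910500+0.904800+0.887300))/(1+2/25) = 542/625 ≈ 0.867200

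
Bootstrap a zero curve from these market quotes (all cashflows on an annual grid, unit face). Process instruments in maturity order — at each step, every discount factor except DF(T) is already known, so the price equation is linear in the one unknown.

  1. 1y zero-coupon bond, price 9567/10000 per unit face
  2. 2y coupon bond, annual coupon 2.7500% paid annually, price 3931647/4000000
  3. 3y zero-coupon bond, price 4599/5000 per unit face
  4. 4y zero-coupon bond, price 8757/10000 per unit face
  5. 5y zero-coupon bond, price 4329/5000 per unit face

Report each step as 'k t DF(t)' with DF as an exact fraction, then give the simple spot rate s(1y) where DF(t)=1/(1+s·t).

1 1 9567/10000
2 2 931/1000
3 3 4599/5000
4 4 8757/10000
5 5 4329/5000
s(1y) = (1/(9567/10000) − 1)/(1) = 433/9567 ≈ 4.5260%

step 1 [1y] zero: DF = P = 9567/10000 ≈ 0.956700
step 2 [2y] bond c/1=11/400: DF=(3931647/4000000 − 11/400·(0.956700))/(1+11/400) = 931/1000 ≈ 0.931000
step 3 [3y] zero: DF = P = 4599/5000 ≈ 0.919800
step 4 [4y] zero: DF = P = 8757/10000 ≈ 0.875700
step 5 [5y] zero: DF = P = 4329/5000 ≈ 0.865800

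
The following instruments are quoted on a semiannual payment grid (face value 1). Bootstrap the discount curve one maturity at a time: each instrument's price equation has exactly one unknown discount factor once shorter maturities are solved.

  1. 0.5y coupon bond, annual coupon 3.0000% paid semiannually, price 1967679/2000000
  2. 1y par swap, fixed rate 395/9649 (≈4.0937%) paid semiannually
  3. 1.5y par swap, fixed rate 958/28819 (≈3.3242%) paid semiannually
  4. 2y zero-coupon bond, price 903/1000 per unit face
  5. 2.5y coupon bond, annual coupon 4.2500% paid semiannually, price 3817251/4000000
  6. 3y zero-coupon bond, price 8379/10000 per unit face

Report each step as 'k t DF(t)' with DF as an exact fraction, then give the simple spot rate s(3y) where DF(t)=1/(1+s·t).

step 1 [0.5y] bond c/2=3/200: DF=(1967679/2000000 − 3/200·(0))/(1+3/200) = 9693/10000 ≈ 0.969300
step 2 [1y] swap r/2=395/19298: DF=(1 − 395/19298·(0.969300))/(1+395/19298) = 1921/2000 ≈ 0.960500
step 3 [1.5y] swap r/2=479/28819: DF=(1 − 479/28819·(0.969300+0.960500))/(1+479/28819) = 9521/10000 ≈ 0.952100
step 4 [2y] zero: DF = P = 903/1000 ≈ 0.903000
step 5 [2.5y] bond c/2=17/800: DF=(3817251/4000000 − 17/800·(0.969300+0.960500+0.952100+0.903000))/(1+17/800) = 8557/10000 ≈ 0.855700
step 6 [3y] zero: DF = P = 8379/10000 ≈ 0.837900

1 1/2 9693/10000
2 1 1921/2000
3 3/2 9521/10000
4 2 903/1000
5 5/2 8557/10000
6 3 8379/10000
s(3y) = (1/(8379/10000) − 1)/(3) = 1621/25137 ≈ 6.4487%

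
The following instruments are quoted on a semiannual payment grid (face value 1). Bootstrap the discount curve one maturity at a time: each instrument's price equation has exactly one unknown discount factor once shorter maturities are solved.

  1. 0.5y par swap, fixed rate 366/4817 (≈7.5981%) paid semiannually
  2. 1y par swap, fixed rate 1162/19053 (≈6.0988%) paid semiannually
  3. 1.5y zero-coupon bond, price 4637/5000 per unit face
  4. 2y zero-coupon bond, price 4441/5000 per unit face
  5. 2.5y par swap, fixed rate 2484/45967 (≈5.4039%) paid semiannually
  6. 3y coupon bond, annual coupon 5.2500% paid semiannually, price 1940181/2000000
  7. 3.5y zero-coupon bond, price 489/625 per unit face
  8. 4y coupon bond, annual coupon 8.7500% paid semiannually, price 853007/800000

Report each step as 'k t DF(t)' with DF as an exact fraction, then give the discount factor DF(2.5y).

1 1/2 4817/5000
2 1 9419/10000
3 3/2 4637/5000
4 2 4441/5000
5 5/2 4379/5000
6 3 8277/10000
7 7/2 489/625
8 4 3807/5000
DF(2.5y) = 4379/5000 ≈ 0.875800

step 1 [0.5y] swap r/2=183/4817: DF=(1 − 183/4817·(0))/(1+183/4817) = 4817/5000 ≈ 0.963400
step 2 [1y] swap r/2=581/19053: DF=(1 − 581/19053·(0.963400))/(1+581/19053) = 9419/10000 ≈ 0.941900
step 3 [1.5y] zero: DF = P = 4637/5000 ≈ 0.927400
step 4 [2y] zero: DF = P = 4441/5000 ≈ 0.888200
step 5 [2.5y] swap r/2=1242/45967: DF=(1 − 1242/45967·(0.963400+0.941900+0.927400+0.888200))/(1+1242/45967) = 4379/5000 ≈ 0.875800
step 6 [3y] bond c/2=21/800: DF=(1940181/2000000 − 21/800·(0.963400+0.941900+0.927400+0.888200+0.875800))/(1+21/800) = 8277/10000 ≈ 0.827700
step 7 [3.5y] zero: DF = P = 489/625 ≈ 0.782400
step 8 [4y] bond c/2=7/160: DF=(853007/800000 − 7/160·(0.963400+0.941900+0.927400+0.888200+0.875800+0.827700+0.782400))/(1+7/160) = 3807/5000 ≈ 0.761400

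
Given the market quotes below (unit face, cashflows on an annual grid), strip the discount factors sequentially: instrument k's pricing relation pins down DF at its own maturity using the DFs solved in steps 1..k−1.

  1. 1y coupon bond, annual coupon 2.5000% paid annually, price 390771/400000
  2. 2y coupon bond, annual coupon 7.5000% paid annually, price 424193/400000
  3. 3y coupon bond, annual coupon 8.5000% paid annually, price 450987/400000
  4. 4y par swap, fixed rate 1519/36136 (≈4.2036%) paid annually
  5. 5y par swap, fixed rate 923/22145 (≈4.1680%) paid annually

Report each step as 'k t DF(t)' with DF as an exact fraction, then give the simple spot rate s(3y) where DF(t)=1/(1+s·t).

step 1 [1y] bond c/1=1/40: DF=(390771/400000 − 1/40·(0))/(1+1/40) = 9531/10000 ≈ 0.953100
step 2 [2y] bond c/1=3/40: DF=(424193/400000 − 3/40·(0.953100))/(1+3/40) = 23/25 ≈ 0.920000
step 3 [3y] bond c/1=17/200: DF=(450987/400000 − 17/200·(0.953100+0.920000))/(1+17/200) = 2231/2500 ≈ 0.892400
step 4 [4y] swap r/1=1519/36136: DF=(1 − 1519/36136·(0.953100+0.920000+0.892400))/(1+1519/36136) = 8481/10000 ≈ 0.848100
step 5 [5y] swap r/1=923/22145: DF=(1 − 923/22145·(0.953100+0.920000+0.892400+0.848100))/(1+923/22145) = 4077/5000 ≈ 0.815400

1 1 9531/10000
2 2 23/25
3 3 2231/2500
4 4 8481/10000
5 5 4077/5000
s(3y) = (1/(2231/2500) − 1)/(3) = 269/6693 ≈ 4.0191%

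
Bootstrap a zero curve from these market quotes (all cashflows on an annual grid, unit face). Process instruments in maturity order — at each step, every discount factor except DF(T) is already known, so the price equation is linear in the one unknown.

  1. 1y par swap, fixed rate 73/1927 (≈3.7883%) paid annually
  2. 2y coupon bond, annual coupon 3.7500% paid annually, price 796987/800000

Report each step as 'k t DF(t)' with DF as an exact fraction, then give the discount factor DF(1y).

step 1 [1y] swap r/1=73/1927: DF=(1 − 73/1927·(0))/(1+73/1927) = 1927/2000 ≈ 0.963500
step 2 [2y] bond c/1=3/80: DF=(796987/800000 − 3/80·(0.963500))/(1+3/80) = 4627/5000 ≈ 0.925400

1 1 1927/2000
2 2 4627/5000
DF(1y) = 1927/2000 ≈ 0.963500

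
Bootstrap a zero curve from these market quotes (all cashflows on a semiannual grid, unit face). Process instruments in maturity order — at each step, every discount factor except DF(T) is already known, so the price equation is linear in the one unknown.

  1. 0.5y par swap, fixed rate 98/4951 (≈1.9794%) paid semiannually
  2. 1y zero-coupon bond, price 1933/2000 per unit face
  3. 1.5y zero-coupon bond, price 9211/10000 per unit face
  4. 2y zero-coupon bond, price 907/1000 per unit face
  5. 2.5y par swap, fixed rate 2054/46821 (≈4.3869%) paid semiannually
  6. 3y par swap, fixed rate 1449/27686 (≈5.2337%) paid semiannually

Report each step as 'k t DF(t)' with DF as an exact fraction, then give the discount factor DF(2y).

1 1/2 4951/5000
2 1 1933/2000
3 3/2 9211/10000
4 2 907/1000
5 5/2 8973/10000
6 3 8551/10000
DF(2y) = 907/1000 ≈ 0.907000

step 1 [0.5y] swap r/2=49/4951: DF=(1 − 49/4951·(0))/(1+49/4951) = 4951/5000 ≈ 0.990200
step 2 [1y] zero: DF = P = 1933/2000 ≈ 0.966500
step 3 [1.5y] zero: DF = P = 9211/10000 ≈ 0.921100
step 4 [2y] zero: DF = P = 907/1000 ≈ 0.907000
step 5 [2.5y] swap r/2=1027/46821: DF=(1 − 1027/46821·(0.990200+0.966500+0.921100+0.907000))/(1+1027/46821) = 8973/10000 ≈ 0.897300
step 6 [3y] swap r/2=1449/55372: DF=(1 − 1449/55372·(0.990200+0.966500+0.921100+0.907000+0.897300))/(1+1449/55372) = 8551/10000 ≈ 0.855100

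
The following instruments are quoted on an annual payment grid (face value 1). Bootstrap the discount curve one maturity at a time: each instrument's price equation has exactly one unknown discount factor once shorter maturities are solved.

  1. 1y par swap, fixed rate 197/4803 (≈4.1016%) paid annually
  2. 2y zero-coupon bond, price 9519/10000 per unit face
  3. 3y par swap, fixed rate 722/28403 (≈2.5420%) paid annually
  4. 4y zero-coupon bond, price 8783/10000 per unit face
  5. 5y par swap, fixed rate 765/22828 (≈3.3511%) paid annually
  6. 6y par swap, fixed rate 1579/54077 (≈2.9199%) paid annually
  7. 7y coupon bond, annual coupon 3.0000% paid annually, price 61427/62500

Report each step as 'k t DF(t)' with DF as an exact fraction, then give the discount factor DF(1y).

step 1 [1y] swap r/1=197/4803: DF=(1 − 197/4803·(0))/(1+197/4803) = 4803/5000 ≈ 0.960600
step 2 [2y] zero: DF = P = 9519/10000 ≈ 0.951900
step 3 [3y] swap r/1=722/28403: DF=(1 − 722/28403·(0.960600+0.951900))/(1+722/28403) = 4639/5000 ≈ 0.927800
step 4 [4y] zero: DF = P = 8783/10000 ≈ 0.878300
step 5 [5y] swap r/1=765/22828: DF=(1 − 765/22828·(0.960600+0.951900+0.927800+0.878300))/(1+765/22828) = 847/1000 ≈ 0.847000
step 6 [6y] swap r/1=1579/54077: DF=(1 − 1579/54077·(0.960600+0.951900+0.927800+0.878300+0.847000))/(1+1579/54077) = 8421/10000 ≈ 0.842100
step 7 [7y] bond c/1=3/100: DF=(61427/62500 − 3/100·(0.960600+0.951900+0.927800+0.878300+0.847000+0.842100))/(1+3/100) = 7967/10000 ≈ 0.796700

1 1 4803/5000
2 2 9519/10000
3 3 4639/5000
4 4 8783/10000
5 5 847/1000
6 6 8421/10000
7 7 7967/10000
DF(1y) = 4803/5000 ≈ 0.960600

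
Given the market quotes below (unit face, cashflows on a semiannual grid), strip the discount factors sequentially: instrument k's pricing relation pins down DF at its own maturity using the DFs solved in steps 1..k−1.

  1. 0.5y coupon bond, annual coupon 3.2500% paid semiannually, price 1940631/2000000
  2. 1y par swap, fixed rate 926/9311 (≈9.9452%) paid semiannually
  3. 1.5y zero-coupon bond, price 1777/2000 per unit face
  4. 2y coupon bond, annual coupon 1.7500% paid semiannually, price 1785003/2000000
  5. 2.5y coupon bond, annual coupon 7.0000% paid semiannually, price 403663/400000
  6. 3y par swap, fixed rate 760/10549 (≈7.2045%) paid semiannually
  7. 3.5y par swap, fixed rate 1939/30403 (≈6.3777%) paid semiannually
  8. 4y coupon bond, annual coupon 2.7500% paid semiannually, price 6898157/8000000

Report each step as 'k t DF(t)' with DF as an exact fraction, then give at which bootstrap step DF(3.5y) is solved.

step 1 [0.5y] bond c/2=13/800: DF=(1940631/2000000 − 13/800·(0))/(1+13/800) = 2387/2500 ≈ 0.954800
step 2 [1y] swap r/2=463/9311: DF=(1 − 463/9311·(0.954800))/(1+463/9311) = 4537/5000 ≈ 0.907400
step 3 [1.5y] zero: DF = P = 1777/2000 ≈ 0.888500
step 4 [2y] bond c/2=7/800: DF=(1785003/2000000 − 7/800·(0.954800+0.907400+0.888500))/(1+7/800) = 8609/10000 ≈ 0.860900
step 5 [2.5y] bond c/2=7/200: DF=(403663/400000 − 7/200·(0.954800+0.907400+0.888500+0.860900))/(1+7/200) = 8529/10000 ≈ 0.852900
step 6 [3y] swap r/2=380/10549: DF=(1 − 380/10549·(0.954800+0.907400+0.888500+0.860900+0.852900))/(1+380/10549) = 81/100 ≈ 0.810000
step 7 [3.5y] swap r/2=1939/60806: DF=(1 − 1939/60806·(0.954800+0.907400+0.888500+0.860900+0.852900+0.810000))/(1+1939/60806) = 8061/10000 ≈ 0.806100
step 8 [4y] bond c/2=11/800: DF=(6898157/8000000 − 11/800·(0.954800+0.907400+0.888500+0.860900+0.852900+0.810000+0.806100))/(1+11/800) = 7681/10000 ≈ 0.768100

1 1/2 2387/2500
2 1 4537/5000
3 3/2 1777/2000
4 2 8609/10000
5 5/2 8529/10000
6 3 81/100
7 7/2 8061/10000
8 4 7681/10000
DF(3.5y) is solved at step 7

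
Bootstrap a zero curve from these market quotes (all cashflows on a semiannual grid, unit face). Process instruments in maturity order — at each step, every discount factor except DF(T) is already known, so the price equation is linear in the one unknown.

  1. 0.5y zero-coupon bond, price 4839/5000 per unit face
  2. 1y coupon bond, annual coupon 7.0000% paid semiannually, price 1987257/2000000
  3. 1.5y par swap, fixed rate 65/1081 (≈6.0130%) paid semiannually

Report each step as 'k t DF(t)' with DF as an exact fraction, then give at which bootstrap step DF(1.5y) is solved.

step 1 [0.5y] zero: DF = P = 4839/5000 ≈ 0.967800
step 2 [1y] bond c/2=7/200: DF=(1987257/2000000 − 7/200·(0.967800))/(1+7/200) = 9273/10000 ≈ 0.927300
step 3 [1.5y] swap r/2=65/2162: DF=(1 − 65/2162·(0.967800+0.927300))/(1+65/2162) = 1831/2000 ≈ 0.915500

1 1/2 4839/5000
2 1 9273/10000
3 3/2 1831/2000
DF(1.5y) is solved at step 3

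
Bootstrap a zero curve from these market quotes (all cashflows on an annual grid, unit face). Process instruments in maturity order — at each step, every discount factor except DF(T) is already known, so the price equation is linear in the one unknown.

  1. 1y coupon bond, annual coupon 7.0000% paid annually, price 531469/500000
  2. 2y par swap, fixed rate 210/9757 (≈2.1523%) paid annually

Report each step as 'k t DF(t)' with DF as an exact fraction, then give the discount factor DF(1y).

1 1 4967/5000
2 2 479/500
DF(1y) = 4967/5000 ≈ 0.993400

step 1 [1y] bond c/1=7/100: DF=(531469/500000 − 7/100·(0))/(1+7/100) = 4967/5000 ≈ 0.993400
step 2 [2y] swap r/1=210/9757: DF=(1 − 210/9757·(0.993400))/(1+210/9757) = 479/500 ≈ 0.958000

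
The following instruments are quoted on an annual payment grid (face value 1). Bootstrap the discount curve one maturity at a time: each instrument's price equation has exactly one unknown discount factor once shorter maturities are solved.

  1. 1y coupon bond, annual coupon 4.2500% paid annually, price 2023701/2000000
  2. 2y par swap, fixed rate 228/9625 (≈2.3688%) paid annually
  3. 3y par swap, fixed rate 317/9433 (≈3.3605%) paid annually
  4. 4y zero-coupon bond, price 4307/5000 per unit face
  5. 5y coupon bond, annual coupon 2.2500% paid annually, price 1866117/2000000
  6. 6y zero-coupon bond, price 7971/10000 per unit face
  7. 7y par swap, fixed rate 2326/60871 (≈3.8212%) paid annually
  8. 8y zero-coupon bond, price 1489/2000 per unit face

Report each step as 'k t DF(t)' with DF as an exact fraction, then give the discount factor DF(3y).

1 1 4853/5000
2 2 1193/1250
3 3 9049/10000
4 4 4307/5000
5 5 8313/10000
6 6 7971/10000
7 7 3837/5000
8 8 1489/2000
DF(3y) = 9049/10000 ≈ 0.904900

step 1 [1y] bond c/1=17/400: DF=(2023701/2000000 − 17/400·(0))/(1+17/400) = 4853/5000 ≈ 0.970600
step 2 [2y] swap r/1=228/9625: DF=(1 − 228/9625·(0.970600))/(1+228/9625) = 1193/1250 ≈ 0.954400
step 3 [3y] swap r/1=317/9433: DF=(1 − 317/9433·(0.970600+0.954400))/(1+317/9433) = 9049/10000 ≈ 0.904900
step 4 [4y] zero: DF = P = 4307/5000 ≈ 0.861400
step 5 [5y] bond c/1=9/400: DF=(1866117/2000000 − 9/400·(0.970600+0.954400+0.904900+0.861400))/(1+9/400) = 8313/10000 ≈ 0.831300
step 6 [6y] zero: DF = P = 7971/10000 ≈ 0.797100
step 7 [7y] swap r/1=2326/60871: DF=(1 − 2326/60871·(0.970600+0.954400+0.904900+0.861400+0.831300+0.797100))/(1+2326/60871) = 3837/5000 ≈ 0.767400
step 8 [8y] zero: DF = P = 1489/2000 ≈ 0.744500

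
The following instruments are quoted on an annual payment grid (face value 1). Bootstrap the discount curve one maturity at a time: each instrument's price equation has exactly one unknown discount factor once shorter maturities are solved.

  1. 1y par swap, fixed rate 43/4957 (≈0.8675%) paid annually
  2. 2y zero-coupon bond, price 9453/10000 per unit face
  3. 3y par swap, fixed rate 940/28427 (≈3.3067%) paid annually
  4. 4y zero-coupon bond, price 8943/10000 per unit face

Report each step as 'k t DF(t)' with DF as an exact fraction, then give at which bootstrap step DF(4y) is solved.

1 1 4957/5000
2 2 9453/10000
3 3 453/500
4 4 8943/10000
DF(4y) is solved at step 4

step 1 [1y] swap r/1=43/4957: DF=(1 − 43/4957·(0))/(1+43/4957) = 4957/5000 ≈ 0.991400
step 2 [2y] zero: DF = P = 9453/10000 ≈ 0.945300
step 3 [3y] swap r/1=940/28427: DF=(1 − 940/28427·(0.991400+0.945300))/(1+940/28427) = 453/500 ≈ 0.906000
step 4 [4y] zero: DF = P = 8943/10000 ≈ 0.894300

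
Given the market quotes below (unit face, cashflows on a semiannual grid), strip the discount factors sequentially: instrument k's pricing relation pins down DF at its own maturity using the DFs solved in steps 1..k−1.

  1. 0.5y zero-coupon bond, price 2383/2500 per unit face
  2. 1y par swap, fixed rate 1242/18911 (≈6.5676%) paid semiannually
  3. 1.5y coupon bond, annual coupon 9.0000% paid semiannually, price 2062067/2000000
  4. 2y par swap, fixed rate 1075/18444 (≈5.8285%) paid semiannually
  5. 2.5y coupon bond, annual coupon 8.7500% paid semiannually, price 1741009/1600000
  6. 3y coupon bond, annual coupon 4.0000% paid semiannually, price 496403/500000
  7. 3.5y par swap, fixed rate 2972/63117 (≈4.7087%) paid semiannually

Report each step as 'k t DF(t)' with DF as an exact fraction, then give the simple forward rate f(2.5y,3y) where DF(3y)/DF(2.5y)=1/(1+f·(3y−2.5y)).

step 1 [0.5y] zero: DF = P = 2383/2500 ≈ 0.953200
step 2 [1y] swap r/2=621/18911: DF=(1 − 621/18911·(0.953200))/(1+621/18911) = 9379/10000 ≈ 0.937900
step 3 [1.5y] bond c/2=9/200: DF=(2062067/2000000 − 9/200·(0.953200+0.937900))/(1+9/200) = 2263/2500 ≈ 0.905200
step 4 [2y] swap r/2=1075/36888: DF=(1 − 1075/36888·(0.953200+0.937900+0.905200))/(1+1075/36888) = 357/400 ≈ 0.892500
step 5 [2.5y] bond c/2=7/160: DF=(1741009/1600000 − 7/160·(0.953200+0.937900+0.905200+0.892500))/(1+7/160) = 8879/10000 ≈ 0.887900
step 6 [3y] bond c/2=1/50: DF=(496403/500000 − 1/50·(0.953200+0.937900+0.905200+0.892500+0.887900))/(1+1/50) = 2209/2500 ≈ 0.883600
step 7 [3.5y] swap r/2=1486/63117: DF=(1 − 1486/63117·(0.953200+0.937900+0.905200+0.892500+0.887900+0.883600))/(1+1486/63117) = 4257/5000 ≈ 0.851400

1 1/2 2383/2500
2 1 9379/10000
3 3/2 2263/2500
4 2 357/400
5 5/2 8879/10000
6 3 2209/2500
7 7/2 4257/5000
f(2.5y,3y) = ((8879/10000)/(2209/2500) − 1)/(1/2) = 43/4418 ≈ 0.9733%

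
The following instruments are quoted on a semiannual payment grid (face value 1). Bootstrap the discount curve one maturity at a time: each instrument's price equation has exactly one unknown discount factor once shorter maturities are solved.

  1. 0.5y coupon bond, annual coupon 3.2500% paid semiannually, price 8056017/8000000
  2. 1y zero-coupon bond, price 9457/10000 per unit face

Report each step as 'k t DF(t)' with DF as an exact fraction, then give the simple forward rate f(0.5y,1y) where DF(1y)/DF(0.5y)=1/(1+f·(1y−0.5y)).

1 1/2 9909/10000
2 1 9457/10000
f(0.5y,1y) = ((9909/10000)/(9457/10000) − 1)/(1/2) = 904/9457 ≈ 9.5591%

step 1 [0.5y] bond c/2=13/800: DF=(8056017/8000000 − 13/800·(0))/(1+13/800) = 9909/10000 ≈ 0.990900
step 2 [1y] zero: DF = P = 9457/10000 ≈ 0.945700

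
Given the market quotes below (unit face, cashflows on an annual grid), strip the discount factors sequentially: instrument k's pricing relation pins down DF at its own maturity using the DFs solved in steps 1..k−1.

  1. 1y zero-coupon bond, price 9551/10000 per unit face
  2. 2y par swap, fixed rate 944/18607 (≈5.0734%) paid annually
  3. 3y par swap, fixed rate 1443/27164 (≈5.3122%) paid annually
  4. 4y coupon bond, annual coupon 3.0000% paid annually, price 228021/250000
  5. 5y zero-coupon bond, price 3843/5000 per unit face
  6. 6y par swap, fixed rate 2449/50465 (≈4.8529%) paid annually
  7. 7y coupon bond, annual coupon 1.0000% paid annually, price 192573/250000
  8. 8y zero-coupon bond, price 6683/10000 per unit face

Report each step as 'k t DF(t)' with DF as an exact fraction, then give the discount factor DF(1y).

step 1 [1y] zero: DF = P = 9551/10000 ≈ 0.955100
step 2 [2y] swap r/1=944/18607: DF=(1 − 944/18607·(0.955100))/(1+944/18607) = 566/625 ≈ 0.905600
step 3 [3y] swap r/1=1443/27164: DF=(1 − 1443/27164·(0.955100+0.905600))/(1+1443/27164) = 8557/10000 ≈ 0.855700
step 4 [4y] bond c/1=3/100: DF=(228021/250000 − 3/100·(0.955100+0.905600+0.855700))/(1+3/100) = 504/625 ≈ 0.806400
step 5 [5y] zero: DF = P = 3843/5000 ≈ 0.768600
step 6 [6y] swap r/1=2449/50465: DF=(1 − 2449/50465·(0.955100+0.905600+0.855700+0.806400+0.768600))/(1+2449/50465) = 7551/10000 ≈ 0.755100
step 7 [7y] bond c/1=1/100: DF=(192573/250000 − 1/100·(0.955100+0.905600+0.855700+0.806400+0.768600+0.755100))/(1+1/100) = 7127/10000 ≈ 0.712700
step 8 [8y] zero: DF = P = 6683/10000 ≈ 0.668300

1 1 9551/10000
2 2 566/625
3 3 8557/10000
4 4 504/625
5 5 3843/5000
6 6 7551/10000
7 7 7127/10000
8 8 6683/10000
DF(1y) = 9551/10000 ≈ 0.955100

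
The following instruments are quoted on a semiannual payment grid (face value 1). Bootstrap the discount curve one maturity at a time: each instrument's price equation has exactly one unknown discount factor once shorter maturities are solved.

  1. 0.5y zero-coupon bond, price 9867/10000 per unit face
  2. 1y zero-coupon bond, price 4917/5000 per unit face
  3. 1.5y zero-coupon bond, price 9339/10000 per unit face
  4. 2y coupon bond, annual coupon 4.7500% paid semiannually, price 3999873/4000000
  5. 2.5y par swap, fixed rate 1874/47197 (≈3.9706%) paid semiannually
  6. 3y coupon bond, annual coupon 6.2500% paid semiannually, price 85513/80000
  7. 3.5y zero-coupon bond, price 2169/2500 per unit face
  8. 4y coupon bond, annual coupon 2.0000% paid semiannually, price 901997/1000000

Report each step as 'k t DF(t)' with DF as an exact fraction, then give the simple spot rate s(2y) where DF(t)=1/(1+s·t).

1 1/2 9867/10000
2 1 4917/5000
3 3/2 9339/10000
4 2 4547/5000
5 5/2 9063/10000
6 3 1787/2000
7 7/2 2169/2500
8 4 8289/10000
s(2y) = (1/(4547/5000) − 1)/(2) = 453/9094 ≈ 4.9813%

step 1 [0.5y] zero: DF = P = 9867/10000 ≈ 0.986700
step 2 [1y] zero: DF = P = 4917/5000 ≈ 0.983400
step 3 [1.5y] zero: DF = P = 9339/10000 ≈ 0.933900
step 4 [2y] bond c/2=19/800: DF=(3999873/4000000 − 19/800·(0.986700+0.983400+0.933900))/(1+19/800) = 4547/5000 ≈ 0.909400
step 5 [2.5y] swap r/2=937/47197: DF=(1 − 937/47197·(0.986700+0.983400+0.933900+0.909400))/(1+937/47197) = 9063/10000 ≈ 0.906300
step 6 [3y] bond c/2=1/32: DF=(85513/80000 − 1/32·(0.986700+0.983400+0.933900+0.909400+0.906300))/(1+1/32) = 1787/2000 ≈ 0.893500
step 7 [3.5y] zero: DF = P = 2169/2500 ≈ 0.867600
step 8 [4y] bond c/2=1/100: DF=(901997/1000000 − 1/100·(0.986700+0.983400+0.933900+0.909400+0.906300+0.893500+0.867600))/(1+1/100) = 8289/10000 ≈ 0.828900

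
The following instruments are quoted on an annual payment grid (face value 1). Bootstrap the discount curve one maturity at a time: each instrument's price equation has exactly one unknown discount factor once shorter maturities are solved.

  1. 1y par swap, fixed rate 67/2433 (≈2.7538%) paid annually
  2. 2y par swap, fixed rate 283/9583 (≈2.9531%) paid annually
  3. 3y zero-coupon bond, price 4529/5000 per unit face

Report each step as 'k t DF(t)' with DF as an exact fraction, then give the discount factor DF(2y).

step 1 [1y] swap r/1=67/2433: DF=(1 − 67/2433·(0))/(1+67/2433) = 2433/2500 ≈ 0.973200
step 2 [2y] swap r/1=283/9583: DF=(1 − 283/9583·(0.973200))/(1+283/9583) = 4717/5000 ≈ 0.943400
step 3 [3y] zero: DF = P = 4529/5000 ≈ 0.905800

1 1 2433/2500
2 2 4717/5000
3 3 4529/5000
DF(2y) = 4717/5000 ≈ 0.943400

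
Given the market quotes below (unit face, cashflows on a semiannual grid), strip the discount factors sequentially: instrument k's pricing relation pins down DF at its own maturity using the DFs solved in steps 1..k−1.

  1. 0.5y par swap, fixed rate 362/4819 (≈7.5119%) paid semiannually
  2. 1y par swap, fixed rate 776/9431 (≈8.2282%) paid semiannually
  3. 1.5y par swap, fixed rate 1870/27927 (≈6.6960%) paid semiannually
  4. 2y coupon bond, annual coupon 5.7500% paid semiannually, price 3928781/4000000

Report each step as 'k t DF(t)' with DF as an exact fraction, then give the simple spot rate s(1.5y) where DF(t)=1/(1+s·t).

1 1/2 4819/5000
2 1 1153/1250
3 3/2 1813/2000
4 2 8767/10000
s(1.5y) = (1/(1813/2000) − 1)/(3/2) = 374/5439 ≈ 6.8763%

step 1 [0.5y] swap r/2=181/4819: DF=(1 − 181/4819·(0))/(1+181/4819) = 4819/5000 ≈ 0.963800
step 2 [1y] swap r/2=388/9431: DF=(1 − 388/9431·(0.963800))/(1+388/9431) = 1153/1250 ≈ 0.922400
step 3 [1.5y] swap r/2=935/27927: DF=(1 − 935/27927·(0.963800+0.922400))/(1+935/27927) = 1813/2000 ≈ 0.906500
step 4 [2y] bond c/2=23/800: DF=(3928781/4000000 − 23/800·(0.963800+0.922400+0.906500))/(1+23/800) = 8767/10000 ≈ 0.876700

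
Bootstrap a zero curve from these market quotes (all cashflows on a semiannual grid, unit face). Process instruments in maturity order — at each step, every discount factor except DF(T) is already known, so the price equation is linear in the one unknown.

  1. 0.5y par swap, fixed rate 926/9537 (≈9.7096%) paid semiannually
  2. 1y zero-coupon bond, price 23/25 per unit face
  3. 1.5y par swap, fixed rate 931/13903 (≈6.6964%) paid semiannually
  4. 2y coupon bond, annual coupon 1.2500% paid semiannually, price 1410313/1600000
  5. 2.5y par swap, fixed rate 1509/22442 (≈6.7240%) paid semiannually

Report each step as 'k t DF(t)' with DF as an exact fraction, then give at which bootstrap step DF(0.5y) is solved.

1 1/2 9537/10000
2 1 23/25
3 3/2 9069/10000
4 2 8587/10000
5 5/2 8491/10000
DF(0.5y) is solved at step 1

step 1 [0.5y] swap r/2=463/9537: DF=(1 − 463/9537·(0))/(1+463/9537) = 9537/10000 ≈ 0.953700
step 2 [1y] zero: DF = P = 23/25 ≈ 0.920000
step 3 [1.5y] swap r/2=931/27806: DF=(1 − 931/27806·(0.953700+0.920000))/(1+931/27806) = 9069/10000 ≈ 0.906900
step 4 [2y] bond c/2=1/160: DF=(1410313/1600000 − 1/160·(0.953700+0.920000+0.906900))/(1+1/160) = 8587/10000 ≈ 0.858700
step 5 [2.5y] swap r/2=1509/44884: DF=(1 − 1509/44884·(0.953700+0.920000+0.906900+0.858700))/(1+1509/44884) = 8491/10000 ≈ 0.849100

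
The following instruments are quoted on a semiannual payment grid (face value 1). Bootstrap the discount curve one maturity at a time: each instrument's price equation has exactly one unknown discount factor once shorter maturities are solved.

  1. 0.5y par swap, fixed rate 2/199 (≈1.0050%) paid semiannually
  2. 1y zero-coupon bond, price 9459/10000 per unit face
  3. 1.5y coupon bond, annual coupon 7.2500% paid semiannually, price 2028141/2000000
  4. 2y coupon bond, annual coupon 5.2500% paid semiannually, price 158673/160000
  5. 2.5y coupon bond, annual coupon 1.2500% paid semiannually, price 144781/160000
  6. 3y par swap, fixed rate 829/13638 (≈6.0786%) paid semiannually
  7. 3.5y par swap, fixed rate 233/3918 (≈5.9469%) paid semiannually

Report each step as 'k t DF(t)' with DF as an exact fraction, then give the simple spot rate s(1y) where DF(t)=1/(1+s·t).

step 1 [0.5y] swap r/2=1/199: DF=(1 − 1/199·(0))/(1+1/199) = 199/200 ≈ 0.995000
step 2 [1y] zero: DF = P = 9459/10000 ≈ 0.945900
step 3 [1.5y] bond c/2=29/800: DF=(2028141/2000000 − 29/800·(0.995000+0.945900))/(1+29/800) = 9107/10000 ≈ 0.910700
step 4 [2y] bond c/2=21/800: DF=(158673/160000 − 21/800·(0.995000+0.945900+0.910700))/(1+21/800) = 4467/5000 ≈ 0.893400
step 5 [2.5y] bond c/2=1/160: DF=(144781/160000 − 1/160·(0.995000+0.945900+0.910700+0.893400))/(1+1/160) = 219/250 ≈ 0.876000
step 6 [3y] swap r/2=829/27276: DF=(1 − 829/27276·(0.995000+0.945900+0.910700+0.893400+0.876000))/(1+829/27276) = 4171/5000 ≈ 0.834200
step 7 [3.5y] swap r/2=233/7836: DF=(1 − 233/7836·(0.995000+0.945900+0.910700+0.893400+0.876000+0.834200))/(1+233/7836) = 1017/1250 ≈ 0.813600

1 1/2 199/200
2 1 9459/10000
3 3/2 9107/10000
4 2 4467/5000
5 5/2 219/250
6 3 4171/5000
7 7/2 1017/1250
s(1y) = (1/(9459/10000) − 1)/(1) = 541/9459 ≈ 5.7194%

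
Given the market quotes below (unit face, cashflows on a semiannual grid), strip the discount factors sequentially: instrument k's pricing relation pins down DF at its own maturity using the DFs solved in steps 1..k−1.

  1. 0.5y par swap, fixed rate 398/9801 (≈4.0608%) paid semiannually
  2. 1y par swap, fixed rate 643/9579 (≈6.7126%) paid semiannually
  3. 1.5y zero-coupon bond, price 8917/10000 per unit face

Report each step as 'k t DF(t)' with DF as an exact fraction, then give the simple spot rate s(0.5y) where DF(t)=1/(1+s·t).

1 1/2 9801/10000
2 1 9357/10000
3 3/2 8917/10000
s(0.5y) = (1/(9801/10000) − 1)/(1/2) = 398/9801 ≈ 4.0608%

step 1 [0.5y] swap r/2=199/9801: DF=(1 − 199/9801·(0))/(1+199/9801) = 9801/10000 ≈ 0.980100
step 2 [1y] swap r/2=643/19158: DF=(1 − 643/19158·(0.980100))/(1+643/19158) = 9357/10000 ≈ 0.935700
step 3 [1.5y] zero: DF = P = 8917/10000 ≈ 0.891700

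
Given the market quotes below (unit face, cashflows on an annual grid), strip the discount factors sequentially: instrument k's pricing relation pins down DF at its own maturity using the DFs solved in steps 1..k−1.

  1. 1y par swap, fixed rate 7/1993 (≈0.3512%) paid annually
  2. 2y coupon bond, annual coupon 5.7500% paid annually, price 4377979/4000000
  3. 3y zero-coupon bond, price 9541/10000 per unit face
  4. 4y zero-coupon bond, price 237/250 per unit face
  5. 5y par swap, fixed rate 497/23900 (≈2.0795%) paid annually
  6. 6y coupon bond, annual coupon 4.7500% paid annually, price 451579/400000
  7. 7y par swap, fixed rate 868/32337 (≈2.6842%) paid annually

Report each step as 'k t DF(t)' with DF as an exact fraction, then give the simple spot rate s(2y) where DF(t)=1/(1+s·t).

1 1 1993/2000
2 2 613/625
3 3 9541/10000
4 4 237/250
5 5 4503/5000
6 6 861/1000
7 7 1033/1250
s(2y) = (1/(613/625) − 1)/(2) = 6/613 ≈ 0.9788%

step 1 [1y] swap r/1=7/1993: DF=(1 − 7/1993·(0))/(1+7/1993) = 1993/2000 ≈ 0.996500
step 2 [2y] bond c/1=23/400: DF=(4377979/4000000 − 23/400·(0.996500))/(1+23/400) = 613/625 ≈ 0.980800
step 3 [3y] zero: DF = P = 9541/10000 ≈ 0.954100
step 4 [4y] zero: DF = P = 237/250 ≈ 0.948000
step 5 [5y] swap r/1=497/23900: DF=(1 − 497/23900·(0.996500+0.980800+0.954100+0.948000))/(1+497/23900) = 4503/5000 ≈ 0.900600
step 6 [6y] bond c/1=19/400: DF=(451579/400000 − 19/400·(0.996500+0.980800+0.954100+0.948000+0.900600))/(1+19/400) = 861/1000 ≈ 0.861000
step 7 [7y] swap r/1=868/32337: DF=(1 − 868/32337·(0.996500+0.980800+0.954100+0.948000+0.900600+0.861000))/(1+868/32337) = 1033/1250 ≈ 0.826400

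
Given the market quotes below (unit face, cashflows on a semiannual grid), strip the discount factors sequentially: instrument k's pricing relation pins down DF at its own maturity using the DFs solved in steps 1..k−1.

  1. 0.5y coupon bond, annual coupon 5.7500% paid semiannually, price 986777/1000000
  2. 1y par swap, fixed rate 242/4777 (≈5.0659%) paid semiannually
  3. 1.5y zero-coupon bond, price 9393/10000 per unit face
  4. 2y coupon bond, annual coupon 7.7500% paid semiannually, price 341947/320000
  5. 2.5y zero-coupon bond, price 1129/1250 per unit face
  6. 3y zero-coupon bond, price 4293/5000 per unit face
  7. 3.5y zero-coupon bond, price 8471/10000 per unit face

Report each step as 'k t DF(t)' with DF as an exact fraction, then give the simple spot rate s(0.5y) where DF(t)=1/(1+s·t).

1 1/2 1199/1250
2 1 2379/2500
3 3/2 9393/10000
4 2 1153/1250
5 5/2 1129/1250
6 3 4293/5000
7 7/2 8471/10000
s(0.5y) = (1/(1199/1250) − 1)/(1/2) = 102/1199 ≈ 8.5071%

step 1 [0.5y] bond c/2=23/800: DF=(986777/1000000 − 23/800·(0))/(1+23/800) = 1199/1250 ≈ 0.959200
step 2 [1y] swap r/2=121/4777: DF=(1 − 121/4777·(0.959200))/(1+121/4777) = 2379/2500 ≈ 0.951600
step 3 [1.5y] zero: DF = P = 9393/10000 ≈ 0.939300
step 4 [2y] bond c/2=31/800: DF=(341947/320000 − 31/800·(0.959200+0.951600+0.939300))/(1+31/800) = 1153/1250 ≈ 0.922400
step 5 [2.5y] zero: DF = P = 1129/1250 ≈ 0.903200
step 6 [3y] zero: DF = P = 4293/5000 ≈ 0.858600
step 7 [3.5y] zero: DF = P = 8471/10000 ≈ 0.847100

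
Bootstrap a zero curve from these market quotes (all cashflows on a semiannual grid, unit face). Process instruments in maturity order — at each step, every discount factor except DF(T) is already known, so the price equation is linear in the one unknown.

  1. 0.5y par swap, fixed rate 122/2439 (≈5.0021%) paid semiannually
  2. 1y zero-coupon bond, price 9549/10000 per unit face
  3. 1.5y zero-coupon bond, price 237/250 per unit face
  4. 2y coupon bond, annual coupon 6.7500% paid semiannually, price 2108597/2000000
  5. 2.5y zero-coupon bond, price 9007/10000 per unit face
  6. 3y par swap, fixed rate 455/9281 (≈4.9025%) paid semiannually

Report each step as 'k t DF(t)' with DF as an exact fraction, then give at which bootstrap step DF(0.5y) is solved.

1 1/2 2439/2500
2 1 9549/10000
3 3/2 237/250
4 2 9259/10000
5 5/2 9007/10000
6 3 1727/2000
DF(0.5y) is solved at step 1

step 1 [0.5y] swap r/2=61/2439: DF=(1 − 61/2439·(0))/(1+61/2439) = 2439/2500 ≈ 0.975600
step 2 [1y] zero: DF = P = 9549/10000 ≈ 0.954900
step 3 [1.5y] zero: DF = P = 237/250 ≈ 0.948000
step 4 [2y] bond c/2=27/800: DF=(2108597/2000000 − 27/800·(0.975600+0.954900+0.948000))/(1+27/800) = 9259/10000 ≈ 0.925900
step 5 [2.5y] zero: DF = P = 9007/10000 ≈ 0.900700
step 6 [3y] swap r/2=455/18562: DF=(1 − 455/18562·(0.975600+0.954900+0.948000+0.925900+0.900700))/(1+455/18562) = 1727/2000 ≈ 0.863500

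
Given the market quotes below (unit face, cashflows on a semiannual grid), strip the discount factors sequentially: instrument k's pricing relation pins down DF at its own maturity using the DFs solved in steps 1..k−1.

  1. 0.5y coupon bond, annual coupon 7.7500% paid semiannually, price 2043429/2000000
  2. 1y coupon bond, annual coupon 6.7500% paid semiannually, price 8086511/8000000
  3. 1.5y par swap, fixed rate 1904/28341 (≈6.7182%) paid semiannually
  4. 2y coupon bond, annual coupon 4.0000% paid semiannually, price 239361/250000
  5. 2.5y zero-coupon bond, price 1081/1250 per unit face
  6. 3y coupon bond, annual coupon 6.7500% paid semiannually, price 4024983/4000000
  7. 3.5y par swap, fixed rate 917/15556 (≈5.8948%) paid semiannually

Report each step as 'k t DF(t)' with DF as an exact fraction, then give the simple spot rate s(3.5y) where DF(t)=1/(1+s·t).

1 1/2 2459/2500
2 1 9457/10000
3 3/2 1131/1250
4 2 8831/10000
5 5/2 1081/1250
6 3 4119/5000
7 7/2 4083/5000
s(3.5y) = (1/(4083/5000) − 1)/(7/2) = 262/4083 ≈ 6.4169%

step 1 [0.5y] bond c/2=31/800: DF=(2043429/2000000 − 31/800·(0))/(1+31/800) = 2459/2500 ≈ 0.983600
step 2 [1y] bond c/2=27/800: DF=(8086511/8000000 − 27/800·(0.983600))/(1+27/800) = 9457/10000 ≈ 0.945700
step 3 [1.5y] swap r/2=952/28341: DF=(1 − 952/28341·(0.983600+0.945700))/(1+952/28341) = 1131/1250 ≈ 0.904800
step 4 [2y] bond c/2=1/50: DF=(239361/250000 − 1/50·(0.983600+0.945700+0.904800))/(1+1/50) = 8831/10000 ≈ 0.883100
step 5 [2.5y] zero: DF = P = 1081/1250 ≈ 0.864800
step 6 [3y] bond c/2=27/800: DF=(4024983/4000000 − 27/800·(0.983600+0.945700+0.904800+0.883100+0.864800))/(1+27/800) = 4119/5000 ≈ 0.823800
step 7 [3.5y] swap r/2=917/31112: DF=(1 − 917/31112·(0.983600+0.945700+0.904800+0.883100+0.864800+0.823800))/(1+917/31112) = 4083/5000 ≈ 0.816600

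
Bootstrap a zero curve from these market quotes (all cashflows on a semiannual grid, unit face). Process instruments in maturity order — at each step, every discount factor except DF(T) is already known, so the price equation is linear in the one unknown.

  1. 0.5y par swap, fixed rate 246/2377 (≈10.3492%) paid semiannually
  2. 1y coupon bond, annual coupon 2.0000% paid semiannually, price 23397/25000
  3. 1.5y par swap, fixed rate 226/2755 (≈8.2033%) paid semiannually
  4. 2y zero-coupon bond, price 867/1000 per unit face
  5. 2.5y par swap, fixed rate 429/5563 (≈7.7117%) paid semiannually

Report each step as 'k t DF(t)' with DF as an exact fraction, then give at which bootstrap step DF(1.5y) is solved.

1 1/2 2377/2500
2 1 2293/2500
3 3/2 887/1000
4 2 867/1000
5 5/2 2071/2500
DF(1.5y) is solved at step 3

step 1 [0.5y] swap r/2=123/2377: DF=(1 − 123/2377·(0))/(1+123/2377) = 2377/2500 ≈ 0.950800
step 2 [1y] bond c/2=1/100: DF=(23397/25000 − 1/100·(0.950800))/(1+1/100) = 2293/2500 ≈ 0.917200
step 3 [1.5y] swap r/2=113/2755: DF=(1 − 113/2755·(0.950800+0.917200))/(1+113/2755) = 887/1000 ≈ 0.887000
step 4 [2y] zero: DF = P = 867/1000 ≈ 0.867000
step 5 [2.5y] swap r/2=429/11126: DF=(1 − 429/11126·(0.950800+0.917200+0.887000+0.867000))/(1+429/11126) = 2071/2500 ≈ 0.828400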